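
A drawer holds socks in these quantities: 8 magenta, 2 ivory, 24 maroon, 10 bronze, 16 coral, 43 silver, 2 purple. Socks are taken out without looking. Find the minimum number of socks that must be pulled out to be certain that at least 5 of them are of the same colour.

An adversary could hand out at most 4 socks per colour (ivory, purple run out sooner): 4 + 2 + 4 + 4 + 4 + 4 + 2 = 24 socks and still no colour has 5.
One more sock lands in a colour already at 4, so 25 draws are enough and 24 are not.

25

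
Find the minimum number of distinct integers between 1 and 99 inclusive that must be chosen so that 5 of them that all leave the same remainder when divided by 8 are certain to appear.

33

The 8 residue classes mod 8 are the pigeonholes.
With 32 integers one could put 4 in each residue class and have no class reach 5.
The 33rd integer pushes some class to 5, so 8·4 + 1 = 33.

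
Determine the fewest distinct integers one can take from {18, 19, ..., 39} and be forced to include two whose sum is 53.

14

Two chosen integers sum to 53 exactly when both halves of some pair {x, 53−x} with 18 ≤ x ≤ 53−x ≤ 35 are chosen — 9 such pairs.
The remaining 4 elements (those with no distinct partner in range) can never complete a 53-sum, so the worst case takes all of them and one from each pair: 4 + 9 = 13.
The 14th integer has to be the second member of some pair, so 13 + 1 = 14.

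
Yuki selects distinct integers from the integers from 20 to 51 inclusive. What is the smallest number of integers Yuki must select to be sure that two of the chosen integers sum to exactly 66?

Group the elements by complementary pair {x, 66−x}: {20,46}, {21,45}, {22,44}, …, giving 13 two-element pairs, the single value 33 (it cannot pair with itself since the integers are distinct), and 5 integers whose partner 66−x falls outside [20,51].
By the pigeonhole principle, treating each of those 19 groups as a pigeonhole, one can pick one integer per group — 19 integers — with no two summing to 66.
The 20th integer lands in an occupied pair, forcing a sum of 66.

20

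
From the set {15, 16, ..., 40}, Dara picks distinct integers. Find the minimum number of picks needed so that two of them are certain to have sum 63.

18

A set avoiding the sum 63 can contain at most one of each pair {x, 63−x}, plus the 8 elements whose complement lies outside the range.
The integers 15, …, 31 (17 of them) are such a set: any two sum to at least 15+16 = 31 and at most 30+31 = 61 < 63.
Pigeonhole: any 18th integer completes one of the 9 pairs, so 18 choices force a sum of 63.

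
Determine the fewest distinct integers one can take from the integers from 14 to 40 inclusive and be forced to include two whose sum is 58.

A set avoiding the sum 58 can contain at most one of each pair {x, 58−x}, plus the 5 elements whose complement lies outside the range or equal to its own complement.
The integers 14, …, 29 (16 of them) are such a set: any two sum to at least 14+15 = 29 and at most 28+29 = 57 < 58.
By pigeonhole, any 17th integer completes one of the 11 pairs, so 17 choices force a sum of 58.

17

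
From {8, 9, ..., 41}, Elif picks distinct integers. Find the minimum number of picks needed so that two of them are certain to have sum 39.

Group the elements by complementary pair {x, 39−x}: {8,31}, {9,30}, {10,29}, …, giving 12 two-element pairs and 10 integers whose partner 39−x falls outside [8,41].
Treating each of those 22 groups as a pigeonhole, one can pick one integer per group — 22 integers — with no two summing to 39.
The 23rd integer lands in an occupied pair, forcing a sum of 39.

23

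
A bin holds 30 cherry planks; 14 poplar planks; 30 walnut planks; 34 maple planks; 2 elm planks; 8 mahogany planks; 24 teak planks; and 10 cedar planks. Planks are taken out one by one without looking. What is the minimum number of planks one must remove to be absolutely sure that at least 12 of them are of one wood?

An adversary could hand out at most 11 planks per wood (elm, mahogany, cedar run out sooner): 11 + 11 + 11 + 11 + 2 + 8 + 11 + 10 = 75 planks and still no wood has 12.
One more plank lands in a wood already at 11, so 76 draws are enough and 75 are not.

76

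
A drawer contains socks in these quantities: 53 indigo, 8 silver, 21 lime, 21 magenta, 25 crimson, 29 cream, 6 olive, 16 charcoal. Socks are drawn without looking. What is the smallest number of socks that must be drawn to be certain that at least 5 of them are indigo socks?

In the worst case for collecting indigo socks, every non-indigo sock comes out first.
There are 8 + 21 + 21 + 25 + 29 + 6 + 16 = 126 non-indigo socks altogether.
After those, each further sock must be indigo, so 126 + 5 = 131 draws guarantee 5 indigo socks.

131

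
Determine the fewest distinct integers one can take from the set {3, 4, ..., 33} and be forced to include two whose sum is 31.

Two chosen integers sum to 31 exactly when both halves of some pair {x, 31−x} with 3 ≤ x ≤ 31−x ≤ 28 are chosen — 13 such pairs.
The remaining 5 elements (those with no distinct partner in range) can never complete a 31-sum, so the worst case takes all of them and one from each pair: 5 + 13 = 18.
The 19th integer has to be the second member of some pair, so 18 + 1 = 19.

19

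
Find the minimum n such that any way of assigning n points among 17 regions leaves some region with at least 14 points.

With 221 points one could put exactly 13 in each of the 17 regions, and no region would reach 14.
One more point must land in a region that already has 13, giving it 14.
So 17 × 13 + 1 = 222 points are required.

222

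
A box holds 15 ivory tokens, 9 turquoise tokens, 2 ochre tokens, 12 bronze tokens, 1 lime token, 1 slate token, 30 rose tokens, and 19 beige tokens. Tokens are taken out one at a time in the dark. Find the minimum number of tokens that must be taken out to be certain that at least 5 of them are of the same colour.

Pigeonhole: the 8 colours are the holes; the tokens drawn are the pigeons.
To avoid 5 of any one colour, the worst case takes at most 4 of each colour, or every token of a colour that has fewer than 4.
That gives 4 + 4 + 2 + 4 + 1 + 1 + 4 + 4 = 24 tokens with no colour reaching 5.
The next token forces some colour to 5, so 24 + 1 = 25.

25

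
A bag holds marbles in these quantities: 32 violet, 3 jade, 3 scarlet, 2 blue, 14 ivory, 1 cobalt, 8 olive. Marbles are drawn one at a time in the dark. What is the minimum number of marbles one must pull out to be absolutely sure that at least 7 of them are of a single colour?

An adversary could hand out at most 6 marbles per colour (4 colours run out sooner): 6 + 3 + 3 + 2 + 6 + 1 + 6 = 27 marbles and still no colour has 7.
One more marble lands in a colour already at 6, so 28 draws are enough and 27 are not.

28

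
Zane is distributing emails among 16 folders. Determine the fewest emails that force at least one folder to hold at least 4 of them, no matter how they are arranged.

49

With 48 emails one could put exactly 3 in each of the 16 folders, and no folder would reach 4.
One more email must land in a folder that already has 3, giving it 4.
So 16 × 3 + 1 = 49 emails are required.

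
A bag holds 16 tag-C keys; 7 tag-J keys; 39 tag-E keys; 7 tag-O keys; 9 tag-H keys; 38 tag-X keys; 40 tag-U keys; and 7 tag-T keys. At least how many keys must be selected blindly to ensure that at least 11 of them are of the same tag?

An adversary could hand out at most 10 keys per tag (4 tags run out sooner): 10 + 7 + 10 + 7 + 9 + 10 + 10 + 7 = 70 keys and still no tag has 11.
One more key lands in a tag already at 10, so 71 draws are enough and 70 are not.

71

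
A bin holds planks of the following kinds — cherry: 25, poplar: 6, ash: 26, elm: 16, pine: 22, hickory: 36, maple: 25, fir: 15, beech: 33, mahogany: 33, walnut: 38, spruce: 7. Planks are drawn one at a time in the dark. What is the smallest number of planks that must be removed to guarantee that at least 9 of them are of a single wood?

94

The 12 woods are the holes; the planks drawn are the pigeons.
To avoid 9 of any one wood, the worst case takes at most 8 of each wood, or every plank of a wood that has fewer than 8.
That gives 8 + 6 + 8 + 8 + 8 + 8 + 8 + 8 + 8 + 8 + 8 + 7 = 93 planks with no wood reaching 9.
The next plank forces some wood to 9, so 93 + 1 = 94.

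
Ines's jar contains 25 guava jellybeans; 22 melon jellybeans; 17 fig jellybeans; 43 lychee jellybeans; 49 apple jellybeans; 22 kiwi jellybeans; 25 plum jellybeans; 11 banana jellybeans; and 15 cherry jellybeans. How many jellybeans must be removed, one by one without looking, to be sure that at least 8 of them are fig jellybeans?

220

In the worst case for collecting fig jellybeans, every non-fig jellybean comes out first.
There are 25 + 22 + 43 + 49 + 22 + 25 + 11 + 15 = 212 non-fig jellybeans altogether.
After those, each further jellybean must be fig, so 212 + 8 = 220 draws guarantee 8 fig jellybeans.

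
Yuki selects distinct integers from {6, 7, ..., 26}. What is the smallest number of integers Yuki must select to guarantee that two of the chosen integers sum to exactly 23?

16

A set avoiding the sum 23 can contain at most one of each pair {x, 23−x}, plus the 9 elements whose complement lies outside the range.
The integers 12, …, 26 (15 of them) are such a set: any two sum to at least 12+13 = 25 > 23.
Any 16th integer completes one of the 6 pairs, so 16 choices force a sum of 23.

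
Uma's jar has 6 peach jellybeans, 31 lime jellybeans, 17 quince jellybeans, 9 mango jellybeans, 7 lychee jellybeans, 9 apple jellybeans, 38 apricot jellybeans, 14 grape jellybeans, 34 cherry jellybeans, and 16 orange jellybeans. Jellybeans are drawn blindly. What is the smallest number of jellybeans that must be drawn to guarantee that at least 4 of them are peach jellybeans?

179

In the worst case for collecting peach jellybeans, every non-peach jellybean comes out first.
There are 31 + 17 + 9 + 7 + 9 + 38 + 14 + 34 + 16 = 175 non-peach jellybeans altogether.
After those, each further jellybean must be peach, so 175 + 4 = 179 draws guarantee 4 peach jellybeans.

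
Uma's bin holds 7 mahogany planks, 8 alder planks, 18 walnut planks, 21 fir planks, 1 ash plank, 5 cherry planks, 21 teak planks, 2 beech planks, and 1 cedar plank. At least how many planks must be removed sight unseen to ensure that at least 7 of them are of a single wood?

Pigeonhole: the 9 woods are the holes; the planks drawn are the pigeons.
To avoid 7 of any one wood, the worst case takes at most 6 of each wood, or every plank of a wood that has fewer than 6.
That gives 6 + 6 + 6 + 6 + 1 + 5 + 6 + 2 + 1 = 39 planks with no wood reaching 7.
The next plank forces some wood to 7, so 39 + 1 = 40.

40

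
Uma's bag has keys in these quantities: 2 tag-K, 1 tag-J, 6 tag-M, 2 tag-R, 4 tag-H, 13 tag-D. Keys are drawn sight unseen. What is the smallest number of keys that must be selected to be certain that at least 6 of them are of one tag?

An adversary could hand out at most 5 keys per tag (4 tags run out sooner): 2 + 1 + 5 + 2 + 4 + 5 = 19 keys and still no tag has 6.
By pigeonhole, one more key lands in a tag already at 5, so 20 draws are enough and 19 are not.

20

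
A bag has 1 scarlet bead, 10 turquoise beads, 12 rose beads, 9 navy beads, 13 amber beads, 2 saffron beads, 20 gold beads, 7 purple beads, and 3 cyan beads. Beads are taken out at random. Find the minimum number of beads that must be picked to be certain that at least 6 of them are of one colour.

Put each drawn bead into a box by colour. The largest draw with every box below 6 takes min(count, 5) from each colour; colours with fewer than 5 contribute all they have.
Σ min(cᵢ, 5) = 1 + 5 + 5 + 5 + 5 + 2 + 5 + 5 + 3 = 36.
Draw number 36 + 1 = 37 must push one box to 6.

37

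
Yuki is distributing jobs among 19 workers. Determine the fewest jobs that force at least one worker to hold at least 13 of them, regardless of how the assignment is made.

229

With 228 jobs one could put exactly 12 in each of the 19 workers, and no worker would reach 13.
One more job must land in a worker that already has 12, giving it 13.
So 19 × 12 + 1 = 229 jobs are required.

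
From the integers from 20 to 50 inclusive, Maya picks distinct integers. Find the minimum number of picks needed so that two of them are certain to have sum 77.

A set avoiding the sum 77 can contain at most one of each pair {x, 77−x}, plus the 7 elements whose complement lies outside the range.
The integers 20, …, 38 (19 of them) are such a set: any two sum to at least 20+21 = 41 and at most 37+38 = 75 < 77.
Any 20th integer completes one of the 12 pairs, so 20 choices force a sum of 77.

20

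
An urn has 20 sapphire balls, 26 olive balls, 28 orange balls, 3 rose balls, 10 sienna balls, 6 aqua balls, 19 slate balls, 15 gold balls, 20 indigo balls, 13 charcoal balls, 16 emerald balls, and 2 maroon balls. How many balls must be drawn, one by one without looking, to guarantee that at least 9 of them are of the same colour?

An adversary could hand out at most 8 balls per colour (rose, aqua, maroon run out sooner): 8 + 8 + 8 + 3 + 8 + 6 + 8 + 8 + 8 + 8 + 8 + 2 = 83 balls and still no colour has 9.
By the pigeonhole principle, one more ball lands in a colour already at 8, so 84 draws are enough and 83 are not.

84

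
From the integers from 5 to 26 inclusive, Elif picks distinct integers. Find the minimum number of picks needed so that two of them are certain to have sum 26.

Two chosen integers sum to 26 exactly when both halves of some pair {x, 26−x} with 5 ≤ x ≤ 26−x ≤ 21 are chosen — 8 such pairs.
The remaining 6 elements (those with no distinct partner in range) can never complete a 26-sum, so the worst case takes all of them and one from each pair: 6 + 8 = 14.
The 15th integer has to be the second member of some pair, so 14 + 1 = 15.

15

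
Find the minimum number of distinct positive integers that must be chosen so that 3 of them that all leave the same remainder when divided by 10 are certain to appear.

The 10 residue classes mod 10 are the pigeonholes.
With 20 integers one could put 2 in each residue class and have no class reach 3.
The 21st integer pushes some class to 3, so 10·2 + 1 = 21.

21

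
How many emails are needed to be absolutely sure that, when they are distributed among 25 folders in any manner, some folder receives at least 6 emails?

With 125 emails one could put exactly 5 in each of the 25 folders, and no folder would reach 6.
By pigeonhole, one more email must land in a folder that already has 5, giving it 6.
So 25 × 5 + 1 = 126 emails are required.

126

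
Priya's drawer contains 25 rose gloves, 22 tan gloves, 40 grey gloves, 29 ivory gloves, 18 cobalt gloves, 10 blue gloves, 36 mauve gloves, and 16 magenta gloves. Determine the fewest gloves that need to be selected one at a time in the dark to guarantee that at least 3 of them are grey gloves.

159

In the worst case for collecting grey gloves, every non-grey glove comes out first.
There are 25 + 22 + 29 + 18 + 10 + 36 + 16 = 156 non-grey gloves altogether.
After those, each further glove must be grey, so 156 + 3 = 159 draws guarantee 3 grey gloves.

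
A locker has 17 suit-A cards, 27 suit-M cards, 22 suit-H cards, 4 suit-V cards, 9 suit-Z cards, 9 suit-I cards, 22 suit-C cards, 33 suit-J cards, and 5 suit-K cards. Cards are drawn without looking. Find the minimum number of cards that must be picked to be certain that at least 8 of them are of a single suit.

Put each drawn card into a box by suit. The largest draw with every box below 8 takes min(count, 7) from each suit; suits with fewer than 7 contribute all they have.
Σ min(cᵢ, 7) = 7 + 7 + 7 + 4 + 7 + 7 + 7 + 7 + 5 = 58.
Draw number 58 + 1 = 59 must push one box to 8.

59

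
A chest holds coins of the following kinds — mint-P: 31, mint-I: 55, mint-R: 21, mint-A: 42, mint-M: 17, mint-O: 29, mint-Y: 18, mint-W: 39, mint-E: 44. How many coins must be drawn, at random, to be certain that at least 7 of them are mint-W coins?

264

In the worst case for collecting mint-W coins, every non-mint-W coin comes out first.
There are 31 + 55 + 21 + 42 + 17 + 29 + 18 + 44 = 257 non-mint-W coins altogether.
After those, each further coin must be mint-W, so 257 + 7 = 264 draws guarantee 7 mint-W coins.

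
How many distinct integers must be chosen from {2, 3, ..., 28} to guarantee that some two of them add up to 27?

16

Two chosen integers sum to 27 exactly when both halves of some pair {x, 27−x} with 2 ≤ x ≤ 27−x ≤ 25 are chosen — 12 such pairs.
The remaining 3 elements (those with no distinct partner in range) can never complete a 27-sum, so the worst case takes all of them and one from each pair: 3 + 12 = 15.
By pigeonhole, the 16th integer has to be the second member of some pair, so 15 + 1 = 16.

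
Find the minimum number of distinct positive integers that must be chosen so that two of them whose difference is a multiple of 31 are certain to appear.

Integers whose pairwise differences are multiples of 31 are exactly those sharing a remainder mod 31. The 31 residue classes mod 31 are the pigeonholes.
With 31 integers one could put 1 in each residue class and have no class reach 2.
The 32nd integer pushes some class to 2, so 31·1 + 1 = 32.

32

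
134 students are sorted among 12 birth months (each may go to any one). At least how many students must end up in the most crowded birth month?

12

By pigeonhole, the 12 birth months are the holes and the 134 students are the pigeons.
If every birth month held at most 11 students, the total would be at most 12 × 11 = 132, which is less than 134.
So some birth month holds at least ⌈134/12⌉ = 12 students.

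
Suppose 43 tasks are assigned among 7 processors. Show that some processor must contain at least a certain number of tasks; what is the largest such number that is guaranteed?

By the pigeonhole principle, the 7 processors are the holes and the 43 tasks are the pigeons.
If every processor held at most 6 tasks, the total would be at most 7 × 6 = 42, which is less than 43.
So some processor holds at least ⌈43/7⌉ = 7 tasks.

7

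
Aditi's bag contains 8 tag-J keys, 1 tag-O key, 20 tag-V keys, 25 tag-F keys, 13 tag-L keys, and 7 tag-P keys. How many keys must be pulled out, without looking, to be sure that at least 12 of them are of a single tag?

Pigeonhole: put each drawn key into a box by tag. The largest draw with every box below 12 takes min(count, 11) from each tag; tags with fewer than 11 contribute all they have.
Σ min(cᵢ, 11) = 8 + 1 + 11 + 11 + 11 + 7 = 49.
Draw number 49 + 1 = 50 must push one box to 12.

50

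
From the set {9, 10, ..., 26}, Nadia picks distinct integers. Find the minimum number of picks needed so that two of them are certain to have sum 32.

Two chosen integers sum to 32 exactly when both halves of some pair {x, 32−x} with 9 ≤ x ≤ 32−x ≤ 23 are chosen — 7 such pairs.
The remaining 4 elements (those with no distinct partner in range) can never complete a 32-sum, so the worst case takes all of them and one from each pair: 4 + 7 = 11.
The 12th integer has to be the second member of some pair, so 11 + 1 = 12.

12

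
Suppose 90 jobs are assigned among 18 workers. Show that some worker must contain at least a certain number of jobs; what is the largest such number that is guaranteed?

5

The 18 workers are the holes and the 90 jobs are the pigeons.
If every worker held at most 4 jobs, the total would be at most 18 × 4 = 72, which is less than 90.
So some worker holds at least ⌈90/18⌉ = 5 jobs.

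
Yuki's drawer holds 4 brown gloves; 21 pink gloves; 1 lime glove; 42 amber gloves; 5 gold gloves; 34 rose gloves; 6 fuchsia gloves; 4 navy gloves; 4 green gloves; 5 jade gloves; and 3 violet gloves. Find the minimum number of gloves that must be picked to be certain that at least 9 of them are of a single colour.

By pigeonhole, the 11 colours are the holes; the gloves drawn are the pigeons.
To avoid 9 of any one colour, the worst case takes at most 8 of each colour, or every glove of a colour that has fewer than 8.
That gives 4 + 8 + 1 + 8 + 5 + 8 + 6 + 4 + 4 + 5 + 3 = 56 gloves with no colour reaching 9.
The next glove forces some colour to 9, so 56 + 1 = 57.

57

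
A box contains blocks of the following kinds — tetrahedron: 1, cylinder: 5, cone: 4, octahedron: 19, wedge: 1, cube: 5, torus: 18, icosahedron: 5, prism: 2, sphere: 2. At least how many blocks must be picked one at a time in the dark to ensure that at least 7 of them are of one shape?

38

Pigeonhole: put each drawn block into a box by shape. The largest draw with every box below 7 takes min(count, 6) from each shape; shapes with fewer than 6 contribute all they have.
Σ min(cᵢ, 6) = 1 + 5 + 4 + 6 + 1 + 5 + 6 + 5 + 2 + 2 = 37.
Draw number 37 + 1 = 38 must push one box to 7.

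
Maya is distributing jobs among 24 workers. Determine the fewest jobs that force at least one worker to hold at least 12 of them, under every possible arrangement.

265

With 264 jobs one could put exactly 11 in each of the 24 workers, and no worker would reach 12.
Pigeonhole: one more job must land in a worker that already has 11, giving it 12.
So 24 × 11 + 1 = 265 jobs are required.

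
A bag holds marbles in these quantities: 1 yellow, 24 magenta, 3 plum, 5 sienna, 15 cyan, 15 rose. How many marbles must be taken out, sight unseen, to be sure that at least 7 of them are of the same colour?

28

An adversary could hand out at most 6 marbles per colour (yellow, plum, sienna run out sooner): 1 + 6 + 3 + 5 + 6 + 6 = 27 marbles and still no colour has 7.
Pigeonhole: one more marble lands in a colour already at 6, so 28 draws are enough and 27 are not.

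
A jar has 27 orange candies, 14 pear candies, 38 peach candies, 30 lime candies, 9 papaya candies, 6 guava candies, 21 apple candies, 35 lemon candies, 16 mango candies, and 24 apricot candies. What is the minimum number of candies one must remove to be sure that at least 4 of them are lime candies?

194

In the worst case for collecting lime candies, every non-lime candy comes out first.
There are 27 + 14 + 38 + 9 + 6 + 21 + 35 + 16 + 24 = 190 non-lime candies altogether.
After those, each further candy must be lime, so 190 + 4 = 194 draws guarantee 4 lime candies.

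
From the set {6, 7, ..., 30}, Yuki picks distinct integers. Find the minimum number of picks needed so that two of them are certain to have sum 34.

15

A set avoiding the sum 34 can contain at most one of each pair {x, 34−x}, plus the 3 elements whose complement lies outside the range or equal to its own complement.
The integers 17, …, 30 (14 of them) are such a set: any two sum to at least 17+18 = 35 > 34.
Pigeonhole: any 15th integer completes one of the 11 pairs, so 15 choices force a sum of 34.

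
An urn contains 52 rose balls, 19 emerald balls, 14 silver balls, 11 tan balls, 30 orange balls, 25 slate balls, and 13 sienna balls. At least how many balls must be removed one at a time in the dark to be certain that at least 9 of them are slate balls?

In the worst case for collecting slate balls, every non-slate ball comes out first.
There are 52 + 19 + 14 + 11 + 30 + 13 = 139 non-slate balls altogether.
After those, each further ball must be slate, so 139 + 9 = 148 draws guarantee 9 slate balls.

148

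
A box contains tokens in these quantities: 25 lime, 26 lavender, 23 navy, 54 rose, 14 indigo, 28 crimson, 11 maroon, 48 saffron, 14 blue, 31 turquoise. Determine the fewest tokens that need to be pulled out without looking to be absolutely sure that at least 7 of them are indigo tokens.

267

In the worst case for collecting indigo tokens, every non-indigo token comes out first.
There are 25 + 26 + 23 + 54 + 28 + 11 + 48 + 14 + 31 = 260 non-indigo tokens altogether.
After those, each further token must be indigo, so 260 + 7 = 267 draws guarantee 7 indigo tokens.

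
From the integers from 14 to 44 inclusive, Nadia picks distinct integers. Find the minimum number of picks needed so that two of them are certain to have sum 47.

22

Two chosen integers sum to 47 exactly when both halves of some pair {x, 47−x} with 14 ≤ x ≤ 47−x ≤ 33 are chosen — 10 such pairs.
The remaining 11 elements (those with no distinct partner in range) can never complete a 47-sum, so the worst case takes all of them and one from each pair: 11 + 10 = 21.
By the pigeonhole principle, the 22nd integer has to be the second member of some pair, so 21 + 1 = 22.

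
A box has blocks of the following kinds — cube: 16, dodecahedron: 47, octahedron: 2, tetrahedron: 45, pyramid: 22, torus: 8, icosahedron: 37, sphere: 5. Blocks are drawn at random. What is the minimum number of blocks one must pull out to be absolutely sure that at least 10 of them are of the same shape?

By pigeonhole, put each drawn block into a box by shape. The largest draw with every box below 10 takes min(count, 9) from each shape; shapes with fewer than 9 contribute all they have.
Σ min(cᵢ, 9) = 9 + 9 + 2 + 9 + 9 + 8 + 9 + 5 = 60.
Draw number 60 + 1 = 61 must push one box to 10.

61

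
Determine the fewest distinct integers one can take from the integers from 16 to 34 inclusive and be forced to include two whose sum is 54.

Group the elements by complementary pair {x, 54−x}: {20,34}, {21,33}, {22,32}, …, giving 7 two-element pairs, the single value 27 (it cannot pair with itself since the integers are distinct), and 4 integers whose partner 54−x falls outside [16,34].
Treating each of those 12 groups as a pigeonhole, one can pick one integer per group — 12 integers — with no two summing to 54.
The 13th integer lands in an occupied pair, forcing a sum of 54.

13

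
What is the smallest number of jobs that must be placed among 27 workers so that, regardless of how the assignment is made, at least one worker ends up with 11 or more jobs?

With 270 jobs one could put exactly 10 in each of the 27 workers, and no worker would reach 11.
By the pigeonhole principle, one more job must land in a worker that already has 10, giving it 11.
So 27 × 10 + 1 = 271 jobs are required.

271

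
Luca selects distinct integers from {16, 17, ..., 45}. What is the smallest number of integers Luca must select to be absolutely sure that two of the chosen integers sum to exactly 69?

20

A set avoiding the sum 69 can contain at most one of each pair {x, 69−x}, plus the 8 elements whose complement lies outside the range.
The integers 16, …, 34 (19 of them) are such a set: any two sum to at least 16+17 = 33 and at most 33+34 = 67 < 69.
By the pigeonhole principle, any 20th integer completes one of the 11 pairs, so 20 choices force a sum of 69.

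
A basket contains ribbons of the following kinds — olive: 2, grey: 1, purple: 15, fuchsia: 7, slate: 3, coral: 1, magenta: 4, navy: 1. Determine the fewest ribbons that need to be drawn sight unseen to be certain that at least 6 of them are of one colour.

23

An adversary could hand out at most 5 ribbons per colour (6 colours run out sooner): 2 + 1 + 5 + 5 + 3 + 1 + 4 + 1 = 22 ribbons and still no colour has 6.
Pigeonhole: one more ribbon lands in a colour already at 5, so 23 draws are enough and 22 are not.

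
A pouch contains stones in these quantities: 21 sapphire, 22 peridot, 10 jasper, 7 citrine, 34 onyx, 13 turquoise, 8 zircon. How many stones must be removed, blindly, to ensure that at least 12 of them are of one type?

By pigeonhole, put each drawn stone into a box by type. The largest draw with every box below 12 takes min(count, 11) from each type; types with fewer than 11 contribute all they have.
Σ min(cᵢ, 11) = 11 + 11 + 10 + 7 + 11 + 11 + 8 = 69.
Draw number 69 + 1 = 70 must push one box to 12.

70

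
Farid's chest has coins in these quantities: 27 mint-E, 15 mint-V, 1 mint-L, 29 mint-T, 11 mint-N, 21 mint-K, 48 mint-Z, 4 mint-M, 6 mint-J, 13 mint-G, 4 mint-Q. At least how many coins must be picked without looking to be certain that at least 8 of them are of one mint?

65

Pigeonhole: the 11 mints are the holes; the coins drawn are the pigeons.
To avoid 8 of any one mint, the worst case takes at most 7 of each mint, or every coin of a mint that has fewer than 7.
That gives 7 + 7 + 1 + 7 + 7 + 7 + 7 + 4 + 6 + 7 + 4 = 64 coins with no mint reaching 8.
The next coin forces some mint to 8, so 64 + 1 = 65.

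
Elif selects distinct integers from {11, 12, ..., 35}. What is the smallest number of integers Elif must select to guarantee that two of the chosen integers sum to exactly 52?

Group the elements by complementary pair {x, 52−x}: {17,35}, {18,34}, {19,33}, …, giving 9 two-element pairs; the single value 26 (it cannot pair with itself since the integers are distinct); and 6 integers whose partner 52−x falls outside [11,35].
Pigeonhole: treating each of those 16 groups as a pigeonhole, one can pick one integer per group — 16 integers — with no two summing to 52.
The 17th integer lands in an occupied pair, forcing a sum of 52.

17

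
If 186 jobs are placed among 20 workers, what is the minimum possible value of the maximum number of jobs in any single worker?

By the pigeonhole principle, the 20 workers are the holes and the 186 jobs are the pigeons.
If every worker held at most 9 jobs, the total would be at most 20 × 9 = 180, which is less than 186.
So some worker holds at least ⌈186/20⌉ = 10 jobs.

10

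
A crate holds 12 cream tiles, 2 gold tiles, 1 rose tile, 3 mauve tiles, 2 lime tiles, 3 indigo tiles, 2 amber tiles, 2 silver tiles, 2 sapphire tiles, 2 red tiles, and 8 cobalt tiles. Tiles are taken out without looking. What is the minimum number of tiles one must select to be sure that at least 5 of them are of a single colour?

28

The 11 colours are the holes; the tiles drawn are the pigeons.
To avoid 5 of any one colour, the worst case takes at most 4 of each colour, or every tile of a colour that has fewer than 4.
That gives 4 + 2 + 1 + 3 + 2 + 3 + 2 + 2 + 2 + 2 + 4 = 27 tiles with no colour reaching 5.
The next tile forces some colour to 5, so 27 + 1 = 28.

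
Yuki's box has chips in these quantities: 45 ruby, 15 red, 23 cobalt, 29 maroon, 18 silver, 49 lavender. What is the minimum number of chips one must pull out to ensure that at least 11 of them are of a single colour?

61

Pigeonhole: the 6 colours are the holes; the chips drawn are the pigeons.
To avoid 11 of any one colour, the worst case takes at most 10 of each colour.
That gives 10 + 10 + 10 + 10 + 10 + 10 = 60 chips with no colour reaching 11.
The next chip forces some colour to 11, so 60 + 1 = 61.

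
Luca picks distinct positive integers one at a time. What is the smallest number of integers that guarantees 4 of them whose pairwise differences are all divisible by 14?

Integers whose pairwise differences are multiples of 14 are exactly those sharing a remainder mod 14. The 14 residue classes mod 14 are the pigeonholes.
With 42 integers one could put 3 in each residue class and have no class reach 4.
The 43rd integer pushes some class to 4, so 14·3 + 1 = 43.

43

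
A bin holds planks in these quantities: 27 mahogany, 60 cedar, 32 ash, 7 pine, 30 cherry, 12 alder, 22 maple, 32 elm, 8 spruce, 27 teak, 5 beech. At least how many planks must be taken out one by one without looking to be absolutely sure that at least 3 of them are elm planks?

233

In the worst case for collecting elm planks, every non-elm plank comes out first.
There are 27 + 60 + 32 + 7 + 30 + 12 + 22 + 8 + 27 + 5 = 230 non-elm planks altogether.
After those, each further plank must be elm, so 230 + 3 = 233 draws guarantee 3 elm planks.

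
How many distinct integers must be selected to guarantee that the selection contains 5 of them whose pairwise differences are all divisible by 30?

Integers whose pairwise differences are multiples of 30 are exactly those sharing a remainder mod 30. The 30 residue classes mod 30 are the pigeonholes.
With 120 integers one could put 4 in each residue class and have no class reach 5.
The 121st integer pushes some class to 5, so 30·4 + 1 = 121.

121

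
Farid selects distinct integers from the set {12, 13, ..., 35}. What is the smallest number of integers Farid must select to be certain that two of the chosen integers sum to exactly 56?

Two chosen integers sum to 56 exactly when both halves of some pair {x, 56−x} with 21 ≤ x ≤ 56−x ≤ 35 are chosen — 7 such pairs.
The remaining 10 elements (those with no distinct partner in range) can never complete a 56-sum, so the worst case takes all of them and one from each pair: 10 + 7 = 17.
Pigeonhole: the 18th integer has to be the second member of some pair, so 17 + 1 = 18.

18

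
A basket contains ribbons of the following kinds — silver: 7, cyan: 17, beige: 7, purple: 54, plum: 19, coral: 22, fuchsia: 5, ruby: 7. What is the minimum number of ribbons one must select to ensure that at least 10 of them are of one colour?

An adversary could hand out at most 9 ribbons per colour (4 colours run out sooner): 7 + 9 + 7 + 9 + 9 + 9 + 5 + 7 = 62 ribbons and still no colour has 10.
By pigeonhole, one more ribbon lands in a colour already at 9, so 63 draws are enough and 62 are not.

63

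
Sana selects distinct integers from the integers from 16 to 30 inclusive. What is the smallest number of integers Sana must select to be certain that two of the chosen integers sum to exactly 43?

Group the elements by complementary pair {x, 43−x}: {16,27}, {17,26}, {18,25}, …, giving 6 two-element pairs and 3 integers whose partner 43−x falls outside [16,30].
Pigeonhole: treating each of those 9 groups as a pigeonhole, one can pick one integer per group — 9 integers — with no two summing to 43.
The 10th integer lands in an occupied pair, forcing a sum of 43.

10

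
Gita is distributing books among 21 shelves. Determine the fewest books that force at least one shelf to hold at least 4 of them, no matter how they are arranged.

64

With 63 books one could put exactly 3 in each of the 21 shelves, and no shelf would reach 4.
By the pigeonhole principle, one more book must land in a shelf that already has 3, giving it 4.
So 21 × 3 + 1 = 64 books are required.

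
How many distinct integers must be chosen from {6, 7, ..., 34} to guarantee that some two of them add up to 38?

A set avoiding the sum 38 can contain at most one of each pair {x, 38−x}, plus the 3 elements whose complement lies outside the range or equal to its own complement.
The integers 19, …, 34 (16 of them) are such a set: any two sum to at least 19+20 = 39 > 38.
Any 17th integer completes one of the 13 pairs, so 17 choices force a sum of 38.

17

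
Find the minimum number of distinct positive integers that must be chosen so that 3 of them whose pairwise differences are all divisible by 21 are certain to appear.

43

Integers whose pairwise differences are multiples of 21 are exactly those sharing a remainder mod 21. By pigeonhole, the 21 residue classes mod 21 are the pigeonholes.
With 42 integers one could put 2 in each residue class and have no class reach 3.
The 43rd integer pushes some class to 3, so 21·2 + 1 = 43.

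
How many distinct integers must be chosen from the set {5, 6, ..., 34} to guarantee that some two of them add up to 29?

Two chosen integers sum to 29 exactly when both halves of some pair {x, 29−x} with 5 ≤ x ≤ 29−x ≤ 24 are chosen — 10 such pairs.
The remaining 10 elements (those with no distinct partner in range) can never complete a 29-sum, so the worst case takes all of them and one from each pair: 10 + 10 = 20.
The 21st integer has to be the second member of some pair, so 20 + 1 = 21.

21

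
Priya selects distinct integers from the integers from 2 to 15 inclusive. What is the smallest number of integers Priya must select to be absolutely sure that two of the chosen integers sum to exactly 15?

9

Two chosen integers sum to 15 exactly when both halves of some pair {x, 15−x} with 2 ≤ x ≤ 15−x ≤ 13 are chosen — 6 such pairs.
The remaining 2 elements (those with no distinct partner in range) can never complete a 15-sum, so the worst case takes all of them and one from each pair: 2 + 6 = 8.
The 9th integer has to be the second member of some pair, so 8 + 1 = 9.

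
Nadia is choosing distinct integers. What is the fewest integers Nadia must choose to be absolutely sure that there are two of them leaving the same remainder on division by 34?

By pigeonhole, the 34 residue classes mod 34 are the pigeonholes.
With 34 integers one could put 1 in each residue class and have no class reach 2.
The 35th integer pushes some class to 2, so 34·1 + 1 = 35.

35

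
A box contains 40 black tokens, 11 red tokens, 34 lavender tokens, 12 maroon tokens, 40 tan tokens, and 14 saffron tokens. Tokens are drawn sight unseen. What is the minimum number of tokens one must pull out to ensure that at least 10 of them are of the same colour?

55

An adversary could hand out at most 9 tokens per colour: 9 + 9 + 9 + 9 + 9 + 9 = 54 tokens and still no colour has 10.
One more token lands in a colour already at 9, so 55 draws are enough and 54 are not.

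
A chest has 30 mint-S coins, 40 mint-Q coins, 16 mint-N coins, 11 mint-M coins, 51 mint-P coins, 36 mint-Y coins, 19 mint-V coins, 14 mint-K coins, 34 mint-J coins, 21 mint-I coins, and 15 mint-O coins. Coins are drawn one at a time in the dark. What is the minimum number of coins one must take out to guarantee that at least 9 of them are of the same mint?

An adversary could hand out at most 8 coins per mint: 8 + 8 + 8 + 8 + 8 + 8 + 8 + 8 + 8 + 8 + 8 = 88 coins and still no mint has 9.
One more coin lands in a mint already at 8, so 89 draws are enough and 88 are not.

89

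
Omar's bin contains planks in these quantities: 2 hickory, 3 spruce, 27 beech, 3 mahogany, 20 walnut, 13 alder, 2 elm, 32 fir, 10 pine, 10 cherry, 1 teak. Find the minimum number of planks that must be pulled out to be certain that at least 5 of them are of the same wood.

An adversary could hand out at most 4 planks per wood (5 woods run out sooner): 2 + 3 + 4 + 3 + 4 + 4 + 2 + 4 + 4 + 4 + 1 = 35 planks and still no wood has 5.
By pigeonhole, one more plank lands in a wood already at 4, so 36 draws are enough and 35 are not.

36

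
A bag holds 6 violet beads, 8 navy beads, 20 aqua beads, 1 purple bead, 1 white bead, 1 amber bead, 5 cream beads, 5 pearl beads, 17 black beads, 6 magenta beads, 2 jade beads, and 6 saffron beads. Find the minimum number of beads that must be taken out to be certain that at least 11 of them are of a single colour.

62

An adversary could hand out at most 10 beads per colour (10 colours run out sooner): 6 + 8 + 10 + 1 + 1 + 1 + 5 + 5 + 10 + 6 + 2 + 6 = 61 beads and still no colour has 11.
One more bead lands in a colour already at 10, so 62 draws are enough and 61 are not.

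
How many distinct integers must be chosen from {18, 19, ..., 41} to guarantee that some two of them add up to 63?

15

Group the elements by complementary pair {x, 63−x}: {22,41}, {23,40}, {24,39}, …, giving 10 two-element pairs and 4 integers whose partner 63−x falls outside [18,41].
By the pigeonhole principle, treating each of those 14 groups as a pigeonhole, one can pick one integer per group — 14 integers — with no two summing to 63.
The 15th integer lands in an occupied pair, forcing a sum of 63.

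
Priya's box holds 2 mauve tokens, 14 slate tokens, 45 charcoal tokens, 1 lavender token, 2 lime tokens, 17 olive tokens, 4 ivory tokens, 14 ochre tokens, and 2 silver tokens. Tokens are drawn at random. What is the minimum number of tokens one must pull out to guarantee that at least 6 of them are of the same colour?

32

Pigeonhole: the 9 colours are the holes; the tokens drawn are the pigeons.
To avoid 6 of any one colour, the worst case takes at most 5 of each colour, or every token of a colour that has fewer than 5.
That gives 2 + 5 + 5 + 1 + 2 + 5 + 4 + 5 + 2 = 31 tokens with no colour reaching 6.
The next token forces some colour to 6, so 31 + 1 = 32.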